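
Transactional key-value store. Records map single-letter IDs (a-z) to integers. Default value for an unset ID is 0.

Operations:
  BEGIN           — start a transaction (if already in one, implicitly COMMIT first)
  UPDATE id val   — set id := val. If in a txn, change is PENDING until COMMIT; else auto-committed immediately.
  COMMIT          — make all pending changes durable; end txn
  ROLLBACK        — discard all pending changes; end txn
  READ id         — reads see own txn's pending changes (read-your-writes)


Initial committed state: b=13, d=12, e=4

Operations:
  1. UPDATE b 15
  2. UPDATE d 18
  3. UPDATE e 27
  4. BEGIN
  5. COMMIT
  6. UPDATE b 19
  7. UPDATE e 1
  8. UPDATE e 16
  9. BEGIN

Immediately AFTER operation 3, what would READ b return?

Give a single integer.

Answer: 15

Derivation:
Initial committed: {b=13, d=12, e=4}
Op 1: UPDATE b=15 (auto-commit; committed b=15)
Op 2: UPDATE d=18 (auto-commit; committed d=18)
Op 3: UPDATE e=27 (auto-commit; committed e=27)
After op 3: visible(b) = 15 (pending={}, committed={b=15, d=18, e=27})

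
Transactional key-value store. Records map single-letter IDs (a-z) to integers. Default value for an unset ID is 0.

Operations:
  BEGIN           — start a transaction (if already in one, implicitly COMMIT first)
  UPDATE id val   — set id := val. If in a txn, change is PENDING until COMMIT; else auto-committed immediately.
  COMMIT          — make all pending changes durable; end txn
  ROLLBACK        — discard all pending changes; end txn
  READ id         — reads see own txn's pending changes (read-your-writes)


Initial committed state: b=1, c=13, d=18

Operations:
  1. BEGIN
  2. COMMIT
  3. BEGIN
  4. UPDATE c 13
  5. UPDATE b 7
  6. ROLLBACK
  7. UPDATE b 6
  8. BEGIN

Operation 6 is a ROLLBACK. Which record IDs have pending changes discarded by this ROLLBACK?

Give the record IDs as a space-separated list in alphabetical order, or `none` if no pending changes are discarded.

Answer: b c

Derivation:
Initial committed: {b=1, c=13, d=18}
Op 1: BEGIN: in_txn=True, pending={}
Op 2: COMMIT: merged [] into committed; committed now {b=1, c=13, d=18}
Op 3: BEGIN: in_txn=True, pending={}
Op 4: UPDATE c=13 (pending; pending now {c=13})
Op 5: UPDATE b=7 (pending; pending now {b=7, c=13})
Op 6: ROLLBACK: discarded pending ['b', 'c']; in_txn=False
Op 7: UPDATE b=6 (auto-commit; committed b=6)
Op 8: BEGIN: in_txn=True, pending={}
ROLLBACK at op 6 discards: ['b', 'c']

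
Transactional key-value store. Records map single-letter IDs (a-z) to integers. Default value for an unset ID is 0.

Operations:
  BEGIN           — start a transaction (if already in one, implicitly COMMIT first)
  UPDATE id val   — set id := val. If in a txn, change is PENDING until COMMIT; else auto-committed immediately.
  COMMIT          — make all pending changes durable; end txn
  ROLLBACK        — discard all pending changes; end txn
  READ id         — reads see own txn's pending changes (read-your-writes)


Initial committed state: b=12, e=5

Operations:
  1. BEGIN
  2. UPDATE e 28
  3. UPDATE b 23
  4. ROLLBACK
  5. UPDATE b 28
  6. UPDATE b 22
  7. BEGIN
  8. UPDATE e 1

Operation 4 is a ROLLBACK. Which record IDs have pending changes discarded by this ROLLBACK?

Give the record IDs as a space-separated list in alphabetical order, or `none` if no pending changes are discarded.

Answer: b e

Derivation:
Initial committed: {b=12, e=5}
Op 1: BEGIN: in_txn=True, pending={}
Op 2: UPDATE e=28 (pending; pending now {e=28})
Op 3: UPDATE b=23 (pending; pending now {b=23, e=28})
Op 4: ROLLBACK: discarded pending ['b', 'e']; in_txn=False
Op 5: UPDATE b=28 (auto-commit; committed b=28)
Op 6: UPDATE b=22 (auto-commit; committed b=22)
Op 7: BEGIN: in_txn=True, pending={}
Op 8: UPDATE e=1 (pending; pending now {e=1})
ROLLBACK at op 4 discards: ['b', 'e']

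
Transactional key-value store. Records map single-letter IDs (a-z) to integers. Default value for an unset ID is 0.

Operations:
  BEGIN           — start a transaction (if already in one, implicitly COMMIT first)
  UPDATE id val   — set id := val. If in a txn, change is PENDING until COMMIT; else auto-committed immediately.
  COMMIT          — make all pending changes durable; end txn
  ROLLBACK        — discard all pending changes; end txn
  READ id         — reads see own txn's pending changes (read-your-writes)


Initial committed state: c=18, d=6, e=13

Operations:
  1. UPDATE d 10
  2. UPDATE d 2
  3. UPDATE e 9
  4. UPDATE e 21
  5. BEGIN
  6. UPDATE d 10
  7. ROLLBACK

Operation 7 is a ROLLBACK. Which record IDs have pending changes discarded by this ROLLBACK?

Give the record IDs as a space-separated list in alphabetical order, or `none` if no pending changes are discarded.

Initial committed: {c=18, d=6, e=13}
Op 1: UPDATE d=10 (auto-commit; committed d=10)
Op 2: UPDATE d=2 (auto-commit; committed d=2)
Op 3: UPDATE e=9 (auto-commit; committed e=9)
Op 4: UPDATE e=21 (auto-commit; committed e=21)
Op 5: BEGIN: in_txn=True, pending={}
Op 6: UPDATE d=10 (pending; pending now {d=10})
Op 7: ROLLBACK: discarded pending ['d']; in_txn=False
ROLLBACK at op 7 discards: ['d']

Answer: d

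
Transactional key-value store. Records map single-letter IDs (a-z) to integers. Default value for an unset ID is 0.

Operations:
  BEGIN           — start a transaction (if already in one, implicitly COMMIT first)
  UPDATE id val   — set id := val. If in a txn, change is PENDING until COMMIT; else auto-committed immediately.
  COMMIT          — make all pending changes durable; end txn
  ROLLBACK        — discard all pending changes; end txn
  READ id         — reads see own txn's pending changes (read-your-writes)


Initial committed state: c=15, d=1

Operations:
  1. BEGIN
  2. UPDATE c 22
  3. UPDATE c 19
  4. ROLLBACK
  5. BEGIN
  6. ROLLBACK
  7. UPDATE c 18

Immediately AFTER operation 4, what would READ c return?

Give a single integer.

Initial committed: {c=15, d=1}
Op 1: BEGIN: in_txn=True, pending={}
Op 2: UPDATE c=22 (pending; pending now {c=22})
Op 3: UPDATE c=19 (pending; pending now {c=19})
Op 4: ROLLBACK: discarded pending ['c']; in_txn=False
After op 4: visible(c) = 15 (pending={}, committed={c=15, d=1})

Answer: 15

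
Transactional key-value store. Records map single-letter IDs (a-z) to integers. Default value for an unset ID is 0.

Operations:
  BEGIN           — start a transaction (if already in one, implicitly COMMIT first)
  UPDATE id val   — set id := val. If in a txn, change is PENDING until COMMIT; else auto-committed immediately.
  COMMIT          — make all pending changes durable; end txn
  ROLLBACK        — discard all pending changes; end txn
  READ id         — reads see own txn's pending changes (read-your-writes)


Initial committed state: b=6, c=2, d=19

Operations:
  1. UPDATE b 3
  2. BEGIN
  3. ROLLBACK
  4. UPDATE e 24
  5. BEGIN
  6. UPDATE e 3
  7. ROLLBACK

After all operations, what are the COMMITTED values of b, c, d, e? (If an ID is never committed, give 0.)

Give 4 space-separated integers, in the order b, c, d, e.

Answer: 3 2 19 24

Derivation:
Initial committed: {b=6, c=2, d=19}
Op 1: UPDATE b=3 (auto-commit; committed b=3)
Op 2: BEGIN: in_txn=True, pending={}
Op 3: ROLLBACK: discarded pending []; in_txn=False
Op 4: UPDATE e=24 (auto-commit; committed e=24)
Op 5: BEGIN: in_txn=True, pending={}
Op 6: UPDATE e=3 (pending; pending now {e=3})
Op 7: ROLLBACK: discarded pending ['e']; in_txn=False
Final committed: {b=3, c=2, d=19, e=24}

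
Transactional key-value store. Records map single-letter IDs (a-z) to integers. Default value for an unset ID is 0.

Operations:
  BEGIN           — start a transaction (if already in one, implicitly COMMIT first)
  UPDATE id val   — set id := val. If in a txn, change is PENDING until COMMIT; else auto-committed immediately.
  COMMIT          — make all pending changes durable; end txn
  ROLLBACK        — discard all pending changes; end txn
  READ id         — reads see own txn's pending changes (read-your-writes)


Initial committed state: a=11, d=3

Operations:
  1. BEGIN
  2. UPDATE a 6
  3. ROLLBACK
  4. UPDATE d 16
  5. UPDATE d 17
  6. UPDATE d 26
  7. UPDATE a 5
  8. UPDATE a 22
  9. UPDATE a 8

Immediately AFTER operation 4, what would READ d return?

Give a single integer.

Answer: 16

Derivation:
Initial committed: {a=11, d=3}
Op 1: BEGIN: in_txn=True, pending={}
Op 2: UPDATE a=6 (pending; pending now {a=6})
Op 3: ROLLBACK: discarded pending ['a']; in_txn=False
Op 4: UPDATE d=16 (auto-commit; committed d=16)
After op 4: visible(d) = 16 (pending={}, committed={a=11, d=16})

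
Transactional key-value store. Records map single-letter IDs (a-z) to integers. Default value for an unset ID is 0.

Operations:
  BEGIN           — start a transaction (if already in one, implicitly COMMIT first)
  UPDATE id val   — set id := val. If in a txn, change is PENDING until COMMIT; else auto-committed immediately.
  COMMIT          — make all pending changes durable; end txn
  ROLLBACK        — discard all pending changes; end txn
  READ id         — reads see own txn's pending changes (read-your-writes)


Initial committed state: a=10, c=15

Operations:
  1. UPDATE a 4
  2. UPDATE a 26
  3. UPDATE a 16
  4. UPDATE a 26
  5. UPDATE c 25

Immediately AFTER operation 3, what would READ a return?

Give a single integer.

Initial committed: {a=10, c=15}
Op 1: UPDATE a=4 (auto-commit; committed a=4)
Op 2: UPDATE a=26 (auto-commit; committed a=26)
Op 3: UPDATE a=16 (auto-commit; committed a=16)
After op 3: visible(a) = 16 (pending={}, committed={a=16, c=15})

Answer: 16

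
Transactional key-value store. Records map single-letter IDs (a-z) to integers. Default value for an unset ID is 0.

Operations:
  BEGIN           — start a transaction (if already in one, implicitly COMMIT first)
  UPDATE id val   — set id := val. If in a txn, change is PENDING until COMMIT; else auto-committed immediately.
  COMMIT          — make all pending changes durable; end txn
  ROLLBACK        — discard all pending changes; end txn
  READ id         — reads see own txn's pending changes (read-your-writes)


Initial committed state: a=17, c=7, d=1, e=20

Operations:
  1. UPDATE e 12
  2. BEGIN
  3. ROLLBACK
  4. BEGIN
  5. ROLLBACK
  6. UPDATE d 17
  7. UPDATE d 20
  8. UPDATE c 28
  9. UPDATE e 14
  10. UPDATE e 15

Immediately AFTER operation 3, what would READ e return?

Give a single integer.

Initial committed: {a=17, c=7, d=1, e=20}
Op 1: UPDATE e=12 (auto-commit; committed e=12)
Op 2: BEGIN: in_txn=True, pending={}
Op 3: ROLLBACK: discarded pending []; in_txn=False
After op 3: visible(e) = 12 (pending={}, committed={a=17, c=7, d=1, e=12})

Answer: 12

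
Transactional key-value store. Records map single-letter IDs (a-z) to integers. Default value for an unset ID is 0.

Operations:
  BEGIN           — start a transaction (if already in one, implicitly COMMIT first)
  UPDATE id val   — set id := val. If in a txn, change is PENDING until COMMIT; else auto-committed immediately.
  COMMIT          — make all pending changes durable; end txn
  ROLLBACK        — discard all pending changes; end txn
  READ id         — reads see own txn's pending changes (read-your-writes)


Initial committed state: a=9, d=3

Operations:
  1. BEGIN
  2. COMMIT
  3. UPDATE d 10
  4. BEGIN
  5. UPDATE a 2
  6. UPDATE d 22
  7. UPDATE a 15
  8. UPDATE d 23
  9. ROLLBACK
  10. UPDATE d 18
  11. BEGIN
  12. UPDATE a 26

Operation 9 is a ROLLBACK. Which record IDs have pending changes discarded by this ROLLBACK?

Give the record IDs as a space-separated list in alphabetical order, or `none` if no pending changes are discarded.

Initial committed: {a=9, d=3}
Op 1: BEGIN: in_txn=True, pending={}
Op 2: COMMIT: merged [] into committed; committed now {a=9, d=3}
Op 3: UPDATE d=10 (auto-commit; committed d=10)
Op 4: BEGIN: in_txn=True, pending={}
Op 5: UPDATE a=2 (pending; pending now {a=2})
Op 6: UPDATE d=22 (pending; pending now {a=2, d=22})
Op 7: UPDATE a=15 (pending; pending now {a=15, d=22})
Op 8: UPDATE d=23 (pending; pending now {a=15, d=23})
Op 9: ROLLBACK: discarded pending ['a', 'd']; in_txn=False
Op 10: UPDATE d=18 (auto-commit; committed d=18)
Op 11: BEGIN: in_txn=True, pending={}
Op 12: UPDATE a=26 (pending; pending now {a=26})
ROLLBACK at op 9 discards: ['a', 'd']

Answer: a d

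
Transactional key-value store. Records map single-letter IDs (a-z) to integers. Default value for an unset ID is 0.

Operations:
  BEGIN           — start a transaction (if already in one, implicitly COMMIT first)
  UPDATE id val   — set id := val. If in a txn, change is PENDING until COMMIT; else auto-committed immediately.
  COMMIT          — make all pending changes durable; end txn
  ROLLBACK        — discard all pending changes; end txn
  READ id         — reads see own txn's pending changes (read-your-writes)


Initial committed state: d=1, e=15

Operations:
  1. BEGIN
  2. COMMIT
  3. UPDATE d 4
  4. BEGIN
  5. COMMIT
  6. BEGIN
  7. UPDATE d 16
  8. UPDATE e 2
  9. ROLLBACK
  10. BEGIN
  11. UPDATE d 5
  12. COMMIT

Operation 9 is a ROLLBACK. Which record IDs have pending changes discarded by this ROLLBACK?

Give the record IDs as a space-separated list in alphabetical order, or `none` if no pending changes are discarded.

Initial committed: {d=1, e=15}
Op 1: BEGIN: in_txn=True, pending={}
Op 2: COMMIT: merged [] into committed; committed now {d=1, e=15}
Op 3: UPDATE d=4 (auto-commit; committed d=4)
Op 4: BEGIN: in_txn=True, pending={}
Op 5: COMMIT: merged [] into committed; committed now {d=4, e=15}
Op 6: BEGIN: in_txn=True, pending={}
Op 7: UPDATE d=16 (pending; pending now {d=16})
Op 8: UPDATE e=2 (pending; pending now {d=16, e=2})
Op 9: ROLLBACK: discarded pending ['d', 'e']; in_txn=False
Op 10: BEGIN: in_txn=True, pending={}
Op 11: UPDATE d=5 (pending; pending now {d=5})
Op 12: COMMIT: merged ['d'] into committed; committed now {d=5, e=15}
ROLLBACK at op 9 discards: ['d', 'e']

Answer: d e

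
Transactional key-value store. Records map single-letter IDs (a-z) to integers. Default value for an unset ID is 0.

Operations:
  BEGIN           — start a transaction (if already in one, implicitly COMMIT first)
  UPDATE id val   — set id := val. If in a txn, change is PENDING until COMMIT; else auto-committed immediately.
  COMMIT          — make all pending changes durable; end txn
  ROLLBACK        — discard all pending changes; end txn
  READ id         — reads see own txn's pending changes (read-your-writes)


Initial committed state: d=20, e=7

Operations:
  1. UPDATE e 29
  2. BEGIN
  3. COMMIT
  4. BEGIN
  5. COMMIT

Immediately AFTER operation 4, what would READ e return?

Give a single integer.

Initial committed: {d=20, e=7}
Op 1: UPDATE e=29 (auto-commit; committed e=29)
Op 2: BEGIN: in_txn=True, pending={}
Op 3: COMMIT: merged [] into committed; committed now {d=20, e=29}
Op 4: BEGIN: in_txn=True, pending={}
After op 4: visible(e) = 29 (pending={}, committed={d=20, e=29})

Answer: 29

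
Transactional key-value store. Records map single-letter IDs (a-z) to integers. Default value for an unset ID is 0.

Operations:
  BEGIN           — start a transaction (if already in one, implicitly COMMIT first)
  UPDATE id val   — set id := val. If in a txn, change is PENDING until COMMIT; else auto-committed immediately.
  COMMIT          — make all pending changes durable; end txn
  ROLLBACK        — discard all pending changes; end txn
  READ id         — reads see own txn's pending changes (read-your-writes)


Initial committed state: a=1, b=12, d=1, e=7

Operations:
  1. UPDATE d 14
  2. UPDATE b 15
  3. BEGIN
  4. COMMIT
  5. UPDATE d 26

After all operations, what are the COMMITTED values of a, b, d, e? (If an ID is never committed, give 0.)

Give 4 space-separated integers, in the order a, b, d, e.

Answer: 1 15 26 7

Derivation:
Initial committed: {a=1, b=12, d=1, e=7}
Op 1: UPDATE d=14 (auto-commit; committed d=14)
Op 2: UPDATE b=15 (auto-commit; committed b=15)
Op 3: BEGIN: in_txn=True, pending={}
Op 4: COMMIT: merged [] into committed; committed now {a=1, b=15, d=14, e=7}
Op 5: UPDATE d=26 (auto-commit; committed d=26)
Final committed: {a=1, b=15, d=26, e=7}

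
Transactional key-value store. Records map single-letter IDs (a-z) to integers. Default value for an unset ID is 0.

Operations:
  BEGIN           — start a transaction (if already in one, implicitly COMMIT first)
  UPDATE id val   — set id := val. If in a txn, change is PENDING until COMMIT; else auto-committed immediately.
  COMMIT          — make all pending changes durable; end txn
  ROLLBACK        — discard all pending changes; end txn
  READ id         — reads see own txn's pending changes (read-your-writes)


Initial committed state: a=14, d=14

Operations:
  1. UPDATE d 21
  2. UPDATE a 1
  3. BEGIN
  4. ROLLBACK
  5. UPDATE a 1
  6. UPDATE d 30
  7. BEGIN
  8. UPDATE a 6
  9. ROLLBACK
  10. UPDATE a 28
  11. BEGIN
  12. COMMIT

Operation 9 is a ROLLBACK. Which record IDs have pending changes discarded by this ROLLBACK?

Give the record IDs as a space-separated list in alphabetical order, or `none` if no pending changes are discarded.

Initial committed: {a=14, d=14}
Op 1: UPDATE d=21 (auto-commit; committed d=21)
Op 2: UPDATE a=1 (auto-commit; committed a=1)
Op 3: BEGIN: in_txn=True, pending={}
Op 4: ROLLBACK: discarded pending []; in_txn=False
Op 5: UPDATE a=1 (auto-commit; committed a=1)
Op 6: UPDATE d=30 (auto-commit; committed d=30)
Op 7: BEGIN: in_txn=True, pending={}
Op 8: UPDATE a=6 (pending; pending now {a=6})
Op 9: ROLLBACK: discarded pending ['a']; in_txn=False
Op 10: UPDATE a=28 (auto-commit; committed a=28)
Op 11: BEGIN: in_txn=True, pending={}
Op 12: COMMIT: merged [] into committed; committed now {a=28, d=30}
ROLLBACK at op 9 discards: ['a']

Answer: a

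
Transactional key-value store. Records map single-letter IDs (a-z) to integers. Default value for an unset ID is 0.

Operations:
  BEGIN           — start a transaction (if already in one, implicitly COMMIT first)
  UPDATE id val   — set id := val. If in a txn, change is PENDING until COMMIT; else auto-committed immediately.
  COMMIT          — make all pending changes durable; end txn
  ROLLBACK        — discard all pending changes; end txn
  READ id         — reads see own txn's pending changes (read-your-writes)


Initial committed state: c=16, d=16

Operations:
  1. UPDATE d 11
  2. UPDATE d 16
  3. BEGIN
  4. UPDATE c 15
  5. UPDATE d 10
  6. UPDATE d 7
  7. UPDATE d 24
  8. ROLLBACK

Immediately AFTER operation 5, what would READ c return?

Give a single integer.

Initial committed: {c=16, d=16}
Op 1: UPDATE d=11 (auto-commit; committed d=11)
Op 2: UPDATE d=16 (auto-commit; committed d=16)
Op 3: BEGIN: in_txn=True, pending={}
Op 4: UPDATE c=15 (pending; pending now {c=15})
Op 5: UPDATE d=10 (pending; pending now {c=15, d=10})
After op 5: visible(c) = 15 (pending={c=15, d=10}, committed={c=16, d=16})

Answer: 15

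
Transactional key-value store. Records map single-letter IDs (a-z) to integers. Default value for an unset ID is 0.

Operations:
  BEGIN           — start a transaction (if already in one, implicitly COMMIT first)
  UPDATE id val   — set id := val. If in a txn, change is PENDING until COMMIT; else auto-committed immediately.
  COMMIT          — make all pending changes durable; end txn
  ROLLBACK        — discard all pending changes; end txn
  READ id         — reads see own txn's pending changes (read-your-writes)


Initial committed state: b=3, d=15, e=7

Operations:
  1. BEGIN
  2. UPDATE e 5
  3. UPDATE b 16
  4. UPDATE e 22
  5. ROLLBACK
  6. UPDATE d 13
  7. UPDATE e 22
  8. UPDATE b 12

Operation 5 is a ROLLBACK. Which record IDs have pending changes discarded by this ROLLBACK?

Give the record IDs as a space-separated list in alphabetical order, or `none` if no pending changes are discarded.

Initial committed: {b=3, d=15, e=7}
Op 1: BEGIN: in_txn=True, pending={}
Op 2: UPDATE e=5 (pending; pending now {e=5})
Op 3: UPDATE b=16 (pending; pending now {b=16, e=5})
Op 4: UPDATE e=22 (pending; pending now {b=16, e=22})
Op 5: ROLLBACK: discarded pending ['b', 'e']; in_txn=False
Op 6: UPDATE d=13 (auto-commit; committed d=13)
Op 7: UPDATE e=22 (auto-commit; committed e=22)
Op 8: UPDATE b=12 (auto-commit; committed b=12)
ROLLBACK at op 5 discards: ['b', 'e']

Answer: b e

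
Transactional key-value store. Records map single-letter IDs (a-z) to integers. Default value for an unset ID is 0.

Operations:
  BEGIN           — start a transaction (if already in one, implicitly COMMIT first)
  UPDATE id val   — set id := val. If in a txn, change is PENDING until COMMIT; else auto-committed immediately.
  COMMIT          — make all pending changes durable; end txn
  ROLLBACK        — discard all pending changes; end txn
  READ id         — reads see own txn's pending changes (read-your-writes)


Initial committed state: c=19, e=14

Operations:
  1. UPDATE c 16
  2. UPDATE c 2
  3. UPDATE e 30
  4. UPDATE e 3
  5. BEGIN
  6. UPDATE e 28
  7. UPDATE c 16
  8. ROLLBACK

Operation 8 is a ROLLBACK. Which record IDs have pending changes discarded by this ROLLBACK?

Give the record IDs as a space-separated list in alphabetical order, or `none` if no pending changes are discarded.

Answer: c e

Derivation:
Initial committed: {c=19, e=14}
Op 1: UPDATE c=16 (auto-commit; committed c=16)
Op 2: UPDATE c=2 (auto-commit; committed c=2)
Op 3: UPDATE e=30 (auto-commit; committed e=30)
Op 4: UPDATE e=3 (auto-commit; committed e=3)
Op 5: BEGIN: in_txn=True, pending={}
Op 6: UPDATE e=28 (pending; pending now {e=28})
Op 7: UPDATE c=16 (pending; pending now {c=16, e=28})
Op 8: ROLLBACK: discarded pending ['c', 'e']; in_txn=False
ROLLBACK at op 8 discards: ['c', 'e']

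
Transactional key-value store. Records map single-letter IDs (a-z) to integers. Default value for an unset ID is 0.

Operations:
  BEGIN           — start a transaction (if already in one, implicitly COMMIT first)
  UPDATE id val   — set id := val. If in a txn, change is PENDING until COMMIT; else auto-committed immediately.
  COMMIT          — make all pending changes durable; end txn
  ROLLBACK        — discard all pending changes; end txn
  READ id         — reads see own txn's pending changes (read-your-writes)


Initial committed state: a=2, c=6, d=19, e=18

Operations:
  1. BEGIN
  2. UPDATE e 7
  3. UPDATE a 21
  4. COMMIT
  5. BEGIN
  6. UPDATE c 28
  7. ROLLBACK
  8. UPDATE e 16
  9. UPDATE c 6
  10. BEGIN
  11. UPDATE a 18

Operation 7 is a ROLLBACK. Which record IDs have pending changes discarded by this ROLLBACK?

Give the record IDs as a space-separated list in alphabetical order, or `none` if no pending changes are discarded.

Answer: c

Derivation:
Initial committed: {a=2, c=6, d=19, e=18}
Op 1: BEGIN: in_txn=True, pending={}
Op 2: UPDATE e=7 (pending; pending now {e=7})
Op 3: UPDATE a=21 (pending; pending now {a=21, e=7})
Op 4: COMMIT: merged ['a', 'e'] into committed; committed now {a=21, c=6, d=19, e=7}
Op 5: BEGIN: in_txn=True, pending={}
Op 6: UPDATE c=28 (pending; pending now {c=28})
Op 7: ROLLBACK: discarded pending ['c']; in_txn=False
Op 8: UPDATE e=16 (auto-commit; committed e=16)
Op 9: UPDATE c=6 (auto-commit; committed c=6)
Op 10: BEGIN: in_txn=True, pending={}
Op 11: UPDATE a=18 (pending; pending now {a=18})
ROLLBACK at op 7 discards: ['c']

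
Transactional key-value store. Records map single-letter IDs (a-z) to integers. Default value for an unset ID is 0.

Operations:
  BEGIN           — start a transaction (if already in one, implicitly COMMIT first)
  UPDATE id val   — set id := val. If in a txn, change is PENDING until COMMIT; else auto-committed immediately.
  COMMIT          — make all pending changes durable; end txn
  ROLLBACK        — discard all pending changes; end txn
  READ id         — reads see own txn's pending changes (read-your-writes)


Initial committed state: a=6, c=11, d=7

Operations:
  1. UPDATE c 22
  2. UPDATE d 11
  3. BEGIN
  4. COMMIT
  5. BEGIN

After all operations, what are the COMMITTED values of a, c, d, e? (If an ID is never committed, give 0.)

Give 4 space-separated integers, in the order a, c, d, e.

Answer: 6 22 11 0

Derivation:
Initial committed: {a=6, c=11, d=7}
Op 1: UPDATE c=22 (auto-commit; committed c=22)
Op 2: UPDATE d=11 (auto-commit; committed d=11)
Op 3: BEGIN: in_txn=True, pending={}
Op 4: COMMIT: merged [] into committed; committed now {a=6, c=22, d=11}
Op 5: BEGIN: in_txn=True, pending={}
Final committed: {a=6, c=22, d=11}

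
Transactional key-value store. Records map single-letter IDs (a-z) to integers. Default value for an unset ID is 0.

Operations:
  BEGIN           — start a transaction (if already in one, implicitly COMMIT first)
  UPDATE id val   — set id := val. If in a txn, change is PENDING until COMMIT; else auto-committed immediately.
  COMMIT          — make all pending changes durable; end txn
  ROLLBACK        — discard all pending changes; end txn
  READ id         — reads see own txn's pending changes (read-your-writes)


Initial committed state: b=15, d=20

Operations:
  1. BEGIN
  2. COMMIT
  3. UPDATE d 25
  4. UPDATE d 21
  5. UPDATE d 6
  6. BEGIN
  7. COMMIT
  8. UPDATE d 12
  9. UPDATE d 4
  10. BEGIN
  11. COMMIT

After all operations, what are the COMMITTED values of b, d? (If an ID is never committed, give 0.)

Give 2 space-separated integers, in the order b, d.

Initial committed: {b=15, d=20}
Op 1: BEGIN: in_txn=True, pending={}
Op 2: COMMIT: merged [] into committed; committed now {b=15, d=20}
Op 3: UPDATE d=25 (auto-commit; committed d=25)
Op 4: UPDATE d=21 (auto-commit; committed d=21)
Op 5: UPDATE d=6 (auto-commit; committed d=6)
Op 6: BEGIN: in_txn=True, pending={}
Op 7: COMMIT: merged [] into committed; committed now {b=15, d=6}
Op 8: UPDATE d=12 (auto-commit; committed d=12)
Op 9: UPDATE d=4 (auto-commit; committed d=4)
Op 10: BEGIN: in_txn=True, pending={}
Op 11: COMMIT: merged [] into committed; committed now {b=15, d=4}
Final committed: {b=15, d=4}

Answer: 15 4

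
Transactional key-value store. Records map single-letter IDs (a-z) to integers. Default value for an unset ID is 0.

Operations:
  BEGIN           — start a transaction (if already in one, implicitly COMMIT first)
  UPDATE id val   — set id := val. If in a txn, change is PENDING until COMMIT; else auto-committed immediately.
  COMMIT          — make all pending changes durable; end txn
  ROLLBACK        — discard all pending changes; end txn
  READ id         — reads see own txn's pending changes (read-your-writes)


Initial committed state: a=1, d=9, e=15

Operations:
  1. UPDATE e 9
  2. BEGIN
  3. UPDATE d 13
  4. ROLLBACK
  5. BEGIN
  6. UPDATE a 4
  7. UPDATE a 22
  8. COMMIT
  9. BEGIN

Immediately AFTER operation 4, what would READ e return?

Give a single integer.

Initial committed: {a=1, d=9, e=15}
Op 1: UPDATE e=9 (auto-commit; committed e=9)
Op 2: BEGIN: in_txn=True, pending={}
Op 3: UPDATE d=13 (pending; pending now {d=13})
Op 4: ROLLBACK: discarded pending ['d']; in_txn=False
After op 4: visible(e) = 9 (pending={}, committed={a=1, d=9, e=9})

Answer: 9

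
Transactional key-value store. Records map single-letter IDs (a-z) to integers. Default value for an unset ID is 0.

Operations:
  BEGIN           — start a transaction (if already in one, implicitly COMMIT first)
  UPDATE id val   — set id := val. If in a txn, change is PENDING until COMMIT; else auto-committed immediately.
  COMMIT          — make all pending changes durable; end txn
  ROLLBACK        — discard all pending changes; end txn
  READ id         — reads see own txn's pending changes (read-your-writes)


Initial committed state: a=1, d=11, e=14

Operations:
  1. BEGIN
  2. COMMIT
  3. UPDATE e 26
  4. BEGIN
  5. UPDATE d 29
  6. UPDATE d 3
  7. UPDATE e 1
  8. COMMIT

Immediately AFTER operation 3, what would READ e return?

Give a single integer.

Answer: 26

Derivation:
Initial committed: {a=1, d=11, e=14}
Op 1: BEGIN: in_txn=True, pending={}
Op 2: COMMIT: merged [] into committed; committed now {a=1, d=11, e=14}
Op 3: UPDATE e=26 (auto-commit; committed e=26)
After op 3: visible(e) = 26 (pending={}, committed={a=1, d=11, e=26})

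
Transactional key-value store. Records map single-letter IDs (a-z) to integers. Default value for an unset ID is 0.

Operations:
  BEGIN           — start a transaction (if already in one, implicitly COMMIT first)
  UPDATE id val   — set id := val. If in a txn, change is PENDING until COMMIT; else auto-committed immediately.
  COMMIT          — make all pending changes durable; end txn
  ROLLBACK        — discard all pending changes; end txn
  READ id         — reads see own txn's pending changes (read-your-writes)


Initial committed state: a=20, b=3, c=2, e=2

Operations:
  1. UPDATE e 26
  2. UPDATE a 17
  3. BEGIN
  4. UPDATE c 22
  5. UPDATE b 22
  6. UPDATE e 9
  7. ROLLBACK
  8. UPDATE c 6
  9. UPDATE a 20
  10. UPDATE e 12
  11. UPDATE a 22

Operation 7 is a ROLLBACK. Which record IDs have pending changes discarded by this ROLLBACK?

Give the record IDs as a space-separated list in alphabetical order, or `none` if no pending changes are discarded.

Initial committed: {a=20, b=3, c=2, e=2}
Op 1: UPDATE e=26 (auto-commit; committed e=26)
Op 2: UPDATE a=17 (auto-commit; committed a=17)
Op 3: BEGIN: in_txn=True, pending={}
Op 4: UPDATE c=22 (pending; pending now {c=22})
Op 5: UPDATE b=22 (pending; pending now {b=22, c=22})
Op 6: UPDATE e=9 (pending; pending now {b=22, c=22, e=9})
Op 7: ROLLBACK: discarded pending ['b', 'c', 'e']; in_txn=False
Op 8: UPDATE c=6 (auto-commit; committed c=6)
Op 9: UPDATE a=20 (auto-commit; committed a=20)
Op 10: UPDATE e=12 (auto-commit; committed e=12)
Op 11: UPDATE a=22 (auto-commit; committed a=22)
ROLLBACK at op 7 discards: ['b', 'c', 'e']

Answer: b c e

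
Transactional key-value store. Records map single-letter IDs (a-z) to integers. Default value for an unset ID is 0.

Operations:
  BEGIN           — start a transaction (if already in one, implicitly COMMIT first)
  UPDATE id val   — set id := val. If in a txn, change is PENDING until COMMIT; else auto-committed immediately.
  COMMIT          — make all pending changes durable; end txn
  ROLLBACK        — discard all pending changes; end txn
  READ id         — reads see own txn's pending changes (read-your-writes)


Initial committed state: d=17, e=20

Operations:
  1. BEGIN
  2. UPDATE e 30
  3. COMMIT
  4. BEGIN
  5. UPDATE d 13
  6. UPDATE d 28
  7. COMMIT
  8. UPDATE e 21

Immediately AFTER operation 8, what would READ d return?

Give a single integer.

Initial committed: {d=17, e=20}
Op 1: BEGIN: in_txn=True, pending={}
Op 2: UPDATE e=30 (pending; pending now {e=30})
Op 3: COMMIT: merged ['e'] into committed; committed now {d=17, e=30}
Op 4: BEGIN: in_txn=True, pending={}
Op 5: UPDATE d=13 (pending; pending now {d=13})
Op 6: UPDATE d=28 (pending; pending now {d=28})
Op 7: COMMIT: merged ['d'] into committed; committed now {d=28, e=30}
Op 8: UPDATE e=21 (auto-commit; committed e=21)
After op 8: visible(d) = 28 (pending={}, committed={d=28, e=21})

Answer: 28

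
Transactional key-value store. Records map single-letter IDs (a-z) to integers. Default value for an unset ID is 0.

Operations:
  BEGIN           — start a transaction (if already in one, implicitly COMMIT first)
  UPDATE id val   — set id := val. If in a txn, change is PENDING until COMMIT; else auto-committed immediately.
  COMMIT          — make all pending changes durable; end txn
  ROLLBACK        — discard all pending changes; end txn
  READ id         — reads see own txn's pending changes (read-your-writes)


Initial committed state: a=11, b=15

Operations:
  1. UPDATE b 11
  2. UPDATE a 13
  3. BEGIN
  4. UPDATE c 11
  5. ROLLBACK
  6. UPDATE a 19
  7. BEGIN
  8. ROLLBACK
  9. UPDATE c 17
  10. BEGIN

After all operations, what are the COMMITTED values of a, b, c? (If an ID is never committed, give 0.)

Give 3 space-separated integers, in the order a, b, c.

Answer: 19 11 17

Derivation:
Initial committed: {a=11, b=15}
Op 1: UPDATE b=11 (auto-commit; committed b=11)
Op 2: UPDATE a=13 (auto-commit; committed a=13)
Op 3: BEGIN: in_txn=True, pending={}
Op 4: UPDATE c=11 (pending; pending now {c=11})
Op 5: ROLLBACK: discarded pending ['c']; in_txn=False
Op 6: UPDATE a=19 (auto-commit; committed a=19)
Op 7: BEGIN: in_txn=True, pending={}
Op 8: ROLLBACK: discarded pending []; in_txn=False
Op 9: UPDATE c=17 (auto-commit; committed c=17)
Op 10: BEGIN: in_txn=True, pending={}
Final committed: {a=19, b=11, c=17}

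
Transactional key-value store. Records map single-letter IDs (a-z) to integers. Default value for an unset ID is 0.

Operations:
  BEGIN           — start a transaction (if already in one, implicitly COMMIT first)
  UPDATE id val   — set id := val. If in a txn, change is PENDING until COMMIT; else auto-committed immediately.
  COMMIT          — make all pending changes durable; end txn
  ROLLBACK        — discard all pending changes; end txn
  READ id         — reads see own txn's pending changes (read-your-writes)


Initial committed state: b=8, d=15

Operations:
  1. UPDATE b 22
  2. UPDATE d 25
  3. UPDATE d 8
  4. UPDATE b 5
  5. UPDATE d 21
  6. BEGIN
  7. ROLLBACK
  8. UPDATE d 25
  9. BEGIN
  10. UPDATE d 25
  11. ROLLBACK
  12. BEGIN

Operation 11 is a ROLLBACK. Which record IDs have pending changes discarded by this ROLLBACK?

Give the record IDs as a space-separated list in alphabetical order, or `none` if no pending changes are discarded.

Initial committed: {b=8, d=15}
Op 1: UPDATE b=22 (auto-commit; committed b=22)
Op 2: UPDATE d=25 (auto-commit; committed d=25)
Op 3: UPDATE d=8 (auto-commit; committed d=8)
Op 4: UPDATE b=5 (auto-commit; committed b=5)
Op 5: UPDATE d=21 (auto-commit; committed d=21)
Op 6: BEGIN: in_txn=True, pending={}
Op 7: ROLLBACK: discarded pending []; in_txn=False
Op 8: UPDATE d=25 (auto-commit; committed d=25)
Op 9: BEGIN: in_txn=True, pending={}
Op 10: UPDATE d=25 (pending; pending now {d=25})
Op 11: ROLLBACK: discarded pending ['d']; in_txn=False
Op 12: BEGIN: in_txn=True, pending={}
ROLLBACK at op 11 discards: ['d']

Answer: d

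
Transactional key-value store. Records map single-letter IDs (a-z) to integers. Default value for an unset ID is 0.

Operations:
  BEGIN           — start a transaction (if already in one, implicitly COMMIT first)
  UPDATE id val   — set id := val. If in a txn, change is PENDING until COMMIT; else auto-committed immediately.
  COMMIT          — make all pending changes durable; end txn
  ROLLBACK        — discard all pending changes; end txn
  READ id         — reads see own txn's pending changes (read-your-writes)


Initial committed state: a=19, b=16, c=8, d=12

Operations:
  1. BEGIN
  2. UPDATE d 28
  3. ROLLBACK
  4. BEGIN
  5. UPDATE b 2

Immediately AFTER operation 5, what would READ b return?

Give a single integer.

Initial committed: {a=19, b=16, c=8, d=12}
Op 1: BEGIN: in_txn=True, pending={}
Op 2: UPDATE d=28 (pending; pending now {d=28})
Op 3: ROLLBACK: discarded pending ['d']; in_txn=False
Op 4: BEGIN: in_txn=True, pending={}
Op 5: UPDATE b=2 (pending; pending now {b=2})
After op 5: visible(b) = 2 (pending={b=2}, committed={a=19, b=16, c=8, d=12})

Answer: 2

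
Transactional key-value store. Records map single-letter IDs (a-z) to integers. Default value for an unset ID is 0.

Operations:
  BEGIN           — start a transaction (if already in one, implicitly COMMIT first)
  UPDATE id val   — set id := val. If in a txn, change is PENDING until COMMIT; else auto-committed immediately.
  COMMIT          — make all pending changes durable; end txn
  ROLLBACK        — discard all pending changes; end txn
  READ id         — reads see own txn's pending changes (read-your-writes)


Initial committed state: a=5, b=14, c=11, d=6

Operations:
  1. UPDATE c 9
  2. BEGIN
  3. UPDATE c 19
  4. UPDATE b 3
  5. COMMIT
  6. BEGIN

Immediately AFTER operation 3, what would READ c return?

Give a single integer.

Initial committed: {a=5, b=14, c=11, d=6}
Op 1: UPDATE c=9 (auto-commit; committed c=9)
Op 2: BEGIN: in_txn=True, pending={}
Op 3: UPDATE c=19 (pending; pending now {c=19})
After op 3: visible(c) = 19 (pending={c=19}, committed={a=5, b=14, c=9, d=6})

Answer: 19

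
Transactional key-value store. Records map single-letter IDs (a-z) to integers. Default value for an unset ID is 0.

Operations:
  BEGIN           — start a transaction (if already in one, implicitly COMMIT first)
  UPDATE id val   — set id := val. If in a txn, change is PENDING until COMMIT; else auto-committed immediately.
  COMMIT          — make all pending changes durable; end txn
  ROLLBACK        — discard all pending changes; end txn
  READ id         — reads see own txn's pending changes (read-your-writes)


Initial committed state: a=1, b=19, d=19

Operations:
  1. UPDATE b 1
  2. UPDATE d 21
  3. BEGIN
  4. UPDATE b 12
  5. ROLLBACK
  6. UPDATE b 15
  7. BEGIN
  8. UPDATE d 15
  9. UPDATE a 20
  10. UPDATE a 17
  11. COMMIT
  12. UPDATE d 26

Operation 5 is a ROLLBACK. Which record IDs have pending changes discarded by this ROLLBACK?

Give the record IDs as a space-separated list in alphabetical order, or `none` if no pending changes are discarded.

Initial committed: {a=1, b=19, d=19}
Op 1: UPDATE b=1 (auto-commit; committed b=1)
Op 2: UPDATE d=21 (auto-commit; committed d=21)
Op 3: BEGIN: in_txn=True, pending={}
Op 4: UPDATE b=12 (pending; pending now {b=12})
Op 5: ROLLBACK: discarded pending ['b']; in_txn=False
Op 6: UPDATE b=15 (auto-commit; committed b=15)
Op 7: BEGIN: in_txn=True, pending={}
Op 8: UPDATE d=15 (pending; pending now {d=15})
Op 9: UPDATE a=20 (pending; pending now {a=20, d=15})
Op 10: UPDATE a=17 (pending; pending now {a=17, d=15})
Op 11: COMMIT: merged ['a', 'd'] into committed; committed now {a=17, b=15, d=15}
Op 12: UPDATE d=26 (auto-commit; committed d=26)
ROLLBACK at op 5 discards: ['b']

Answer: b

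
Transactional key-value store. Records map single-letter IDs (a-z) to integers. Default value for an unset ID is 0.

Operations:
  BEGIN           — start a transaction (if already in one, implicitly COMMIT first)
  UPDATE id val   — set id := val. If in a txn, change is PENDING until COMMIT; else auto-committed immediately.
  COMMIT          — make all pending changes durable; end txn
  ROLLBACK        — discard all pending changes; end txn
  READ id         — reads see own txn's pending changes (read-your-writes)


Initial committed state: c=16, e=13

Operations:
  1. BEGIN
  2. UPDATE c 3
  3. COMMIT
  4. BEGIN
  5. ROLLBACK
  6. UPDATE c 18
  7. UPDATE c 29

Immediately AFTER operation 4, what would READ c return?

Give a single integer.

Initial committed: {c=16, e=13}
Op 1: BEGIN: in_txn=True, pending={}
Op 2: UPDATE c=3 (pending; pending now {c=3})
Op 3: COMMIT: merged ['c'] into committed; committed now {c=3, e=13}
Op 4: BEGIN: in_txn=True, pending={}
After op 4: visible(c) = 3 (pending={}, committed={c=3, e=13})

Answer: 3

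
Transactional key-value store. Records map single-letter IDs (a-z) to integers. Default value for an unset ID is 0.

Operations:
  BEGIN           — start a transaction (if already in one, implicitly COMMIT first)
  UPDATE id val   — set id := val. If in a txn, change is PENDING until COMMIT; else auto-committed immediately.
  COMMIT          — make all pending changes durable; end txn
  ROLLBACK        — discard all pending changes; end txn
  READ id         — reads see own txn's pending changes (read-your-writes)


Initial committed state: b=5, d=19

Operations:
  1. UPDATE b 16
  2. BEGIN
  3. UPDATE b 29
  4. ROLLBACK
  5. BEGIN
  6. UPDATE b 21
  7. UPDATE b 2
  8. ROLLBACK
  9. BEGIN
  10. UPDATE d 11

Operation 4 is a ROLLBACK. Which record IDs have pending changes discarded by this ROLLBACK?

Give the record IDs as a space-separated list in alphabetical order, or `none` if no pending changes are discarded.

Initial committed: {b=5, d=19}
Op 1: UPDATE b=16 (auto-commit; committed b=16)
Op 2: BEGIN: in_txn=True, pending={}
Op 3: UPDATE b=29 (pending; pending now {b=29})
Op 4: ROLLBACK: discarded pending ['b']; in_txn=False
Op 5: BEGIN: in_txn=True, pending={}
Op 6: UPDATE b=21 (pending; pending now {b=21})
Op 7: UPDATE b=2 (pending; pending now {b=2})
Op 8: ROLLBACK: discarded pending ['b']; in_txn=False
Op 9: BEGIN: in_txn=True, pending={}
Op 10: UPDATE d=11 (pending; pending now {d=11})
ROLLBACK at op 4 discards: ['b']

Answer: b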